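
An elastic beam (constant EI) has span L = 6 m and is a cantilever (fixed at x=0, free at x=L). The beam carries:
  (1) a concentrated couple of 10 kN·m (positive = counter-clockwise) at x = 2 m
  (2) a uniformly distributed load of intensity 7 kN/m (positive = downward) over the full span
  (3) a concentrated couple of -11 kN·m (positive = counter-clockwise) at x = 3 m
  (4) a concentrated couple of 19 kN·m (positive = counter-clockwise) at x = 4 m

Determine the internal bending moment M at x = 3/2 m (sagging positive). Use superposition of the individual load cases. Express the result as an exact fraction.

Load 1 — applied couple M₀=10 kN·m at a=2 m (b=L-a=4):
  M_1 = M₀  [x≤a] = 10 = 10 kN·m
Load 2 — uniform load w=7 kN/m over full span:
  M_2 = -w(L-x)²/2 = -7·(6-(3/2))²/2 = -567/8 kN·m
Load 3 — applied couple M₀=-11 kN·m at a=3 m (b=L-a=3):
  M_3 = M₀  [x≤a] = (-11) = -11 kN·m
Load 4 — applied couple M₀=19 kN·m at a=4 m (b=L-a=2):
  M_4 = M₀  [x≤a] = 19 = 19 kN·m
Superposition: M = Σ M_i = -423/8 kN·m ≈ -52.875000 kN·m

M(3/2) = -423/8 kN·m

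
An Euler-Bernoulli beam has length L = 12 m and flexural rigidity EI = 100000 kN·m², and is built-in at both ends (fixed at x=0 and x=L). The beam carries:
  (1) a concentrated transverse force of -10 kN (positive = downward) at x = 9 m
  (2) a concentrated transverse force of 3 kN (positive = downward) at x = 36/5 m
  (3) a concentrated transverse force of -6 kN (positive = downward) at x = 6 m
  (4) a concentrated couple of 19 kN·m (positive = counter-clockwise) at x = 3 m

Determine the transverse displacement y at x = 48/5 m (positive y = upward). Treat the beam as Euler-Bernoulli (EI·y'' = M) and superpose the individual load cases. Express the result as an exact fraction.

y(48/5) = 1584783/3125000000 m

Load 1 — point force P=-10 kN at a=9 m (b=L-a=3):
  y_1 = -Pa²(L-x)²(3bL-(3b+a)(L-x))/(6L³EI)  [x>a] = -(-10)·9²·(12-(48/5))²·(3·3·12-(3·3+9)·(12-(48/5)))/(6·12³·100000) = 729/2500000 m
Load 2 — point force P=3 kN at a=36/5 m (b=L-a=24/5):
  y_2 = -Pa²(L-x)²(3bL-(3b+a)(L-x))/(6L³EI)  [x>a] = -3·(36/5)²·(12-(48/5))²·(3·(24/5)·12-(3·(24/5)+(36/5))·(12-(48/5)))/(6·12³·100000) = -5103/48828125 m
Load 3 — point force P=-6 kN at a=6 m (b=L-a=6):
  y_3 = -Pa²(L-x)²(3bL-(3b+a)(L-x))/(6L³EI)  [x>a] = -(-6)·6²·(12-(48/5))²·(3·6·12-(3·6+6)·(12-(48/5)))/(6·12³·100000) = 297/1562500 m
Load 4 — applied couple M₀=19 kN·m at a=3 m (b=L-a=9):
  y_4 = (R_Ax³/6 - M_Ax²/2 - M₀(x-a)²/2)/EI  [x>a] with R_A=57/32, M_A=-57/16 = ((57/32)·(48/5)³/6 - (-57/16)·(48/5)²/2 - 19·((48/5)-3)²/2)/100000 = 3249/25000000 m
Superposition: y = Σ y_i = 1584783/3125000000 m ≈ 0.000507 m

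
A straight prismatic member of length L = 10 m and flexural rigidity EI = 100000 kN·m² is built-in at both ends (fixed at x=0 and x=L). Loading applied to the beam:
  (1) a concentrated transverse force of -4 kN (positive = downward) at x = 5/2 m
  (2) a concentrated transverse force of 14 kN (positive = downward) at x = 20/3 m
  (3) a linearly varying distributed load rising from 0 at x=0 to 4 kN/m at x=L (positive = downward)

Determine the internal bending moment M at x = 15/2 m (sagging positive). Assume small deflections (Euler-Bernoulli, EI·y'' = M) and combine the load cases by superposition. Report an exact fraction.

M(15/2) = 3905/432 kN·m

Load 1 — point force P=-4 kN at a=5/2 m (b=L-a=15/2):
  M_1 = Pa²(a+3b)(L-x)/L³ - Pa²b/L²  [x>a] = (-4)·(5/2)²·((5/2)+3·(15/2))·(10-(15/2))/10³ - (-4)·(5/2)²·(15/2)/10² = 5/16 kN·m
Load 2 — point force P=14 kN at a=20/3 m (b=L-a=10/3):
  M_2 = Pa²(a+3b)(L-x)/L³ - Pa²b/L²  [x>a] = 14·(20/3)²·((20/3)+3·(10/3))·(10-(15/2))/10³ - 14·(20/3)²·(10/3)/10² = 140/27 kN·m
Load 3 — triangular load w₀=4 kN/m (0→w₀ over full span):
  M_3 = 3w₀Lx/20 - w₀L²/30 - w₀x³/(6L) = 3·4·10·(15/2)/20 - 4·10²/30 - 4·(15/2)³/(6·10) = 85/24 kN·m
Superposition: M = Σ M_i = 3905/432 kN·m ≈ 9.039352 kN·m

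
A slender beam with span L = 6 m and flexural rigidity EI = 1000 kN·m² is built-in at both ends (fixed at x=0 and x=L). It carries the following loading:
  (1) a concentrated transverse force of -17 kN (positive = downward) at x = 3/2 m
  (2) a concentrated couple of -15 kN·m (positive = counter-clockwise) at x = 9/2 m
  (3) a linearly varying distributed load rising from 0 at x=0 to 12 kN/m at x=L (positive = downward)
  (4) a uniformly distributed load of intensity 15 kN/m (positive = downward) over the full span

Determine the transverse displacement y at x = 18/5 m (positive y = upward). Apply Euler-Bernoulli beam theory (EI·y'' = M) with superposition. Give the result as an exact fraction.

y(18/5) = -6238737/125000000 m

Load 1 — point force P=-17 kN at a=3/2 m (b=L-a=9/2):
  y_1 = -Pa²(L-x)²(3bL-(3b+a)(L-x))/(6L³EI)  [x>a] = -(-17)·(3/2)²·(6-(18/5))²·(3·(9/2)·6-(3·(9/2)+(3/2))·(6-(18/5)))/(6·6³·1000) = 153/20000 m
Load 2 — applied couple M₀=-15 kN·m at a=9/2 m (b=L-a=3/2):
  y_2 = (R_Ax³/6 - M_Ax²/2)/EI  [x≤a] with R_A=-45/16, M_A=-75/16 = ((-45/16)·(18/5)³/6 - (-75/16)·(18/5)²/2)/1000 = 1701/200000 m
Load 3 — triangular load w₀=12 kN/m (0→w₀ over full span):
  y_3 = -w₀x²(L-x)²(x+2L)/(120LEI) = -12·(18/5)²·(6-(18/5))²·((18/5)+2·6)/(120·6·1000) = -37908/1953125 m
Load 4 — uniform load w=15 kN/m over full span:
  y_4 = -wx²(L-x)²/(24EI) = -15·(18/5)²·(6-(18/5))²/(24·1000) = -729/15625 m
Superposition: y = Σ y_i = -6238737/125000000 m ≈ -0.049910 m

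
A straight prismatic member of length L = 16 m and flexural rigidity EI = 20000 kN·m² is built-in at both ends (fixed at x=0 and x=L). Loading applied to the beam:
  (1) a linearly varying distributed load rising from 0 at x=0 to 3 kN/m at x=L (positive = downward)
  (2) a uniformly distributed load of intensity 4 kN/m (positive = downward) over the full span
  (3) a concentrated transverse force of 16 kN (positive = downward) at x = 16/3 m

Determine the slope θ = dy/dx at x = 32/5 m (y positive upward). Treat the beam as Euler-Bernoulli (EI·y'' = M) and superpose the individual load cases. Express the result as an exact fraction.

Load 1 — triangular load w₀=3 kN/m (0→w₀ over full span):
  θ_1 = -w₀(2x(L-x)(L-2x)(x+2L)+x²(L-x)²)/(120LEI) = -3·(2·(32/5)·(16-(32/5))·(16-2·(32/5))·((32/5)+2·16)+(32/5)²·(16-(32/5))²)/(120·16·20000) = -576/390625 rad
Load 2 — uniform load w=4 kN/m over full span:
  θ_2 = -wx(L-x)(L-2x)/(12EI) = -4·(32/5)·(16-(32/5))·(16-2·(32/5))/(12·20000) = -256/78125 rad
Load 3 — point force P=16 kN at a=16/3 m (b=L-a=32/3):
  θ_3 = Pa²(L-x)(2bL-(3b+a)(L-x))/(2L³EI)  [x>a] = 16·(16/3)²·(16-(32/5))·(2·(32/3)·16-(3·(32/3)+(16/3))·(16-(32/5)))/(2·16³·20000) = -64/140625 rad
Superposition: θ = Σ θ_i = -18304/3515625 rad ≈ -0.005206 rad

θ(32/5) = -18304/3515625 rad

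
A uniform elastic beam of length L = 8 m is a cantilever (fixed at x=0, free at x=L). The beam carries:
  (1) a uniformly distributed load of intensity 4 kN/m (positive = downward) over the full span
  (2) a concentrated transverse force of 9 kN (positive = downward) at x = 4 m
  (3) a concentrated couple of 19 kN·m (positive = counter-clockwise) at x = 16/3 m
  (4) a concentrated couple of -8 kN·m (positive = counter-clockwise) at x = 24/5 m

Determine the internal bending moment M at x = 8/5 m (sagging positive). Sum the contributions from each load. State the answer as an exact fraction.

M(8/5) = -2313/25 kN·m

Load 1 — uniform load w=4 kN/m over full span:
  M_1 = -w(L-x)²/2 = -4·(8-(8/5))²/2 = -2048/25 kN·m
Load 2 — point force P=9 kN at a=4 m (b=L-a=4):
  M_2 = -P(a-x)  [x≤a] = -9·(4-(8/5)) = -108/5 kN·m
Load 3 — applied couple M₀=19 kN·m at a=16/3 m (b=L-a=8/3):
  M_3 = M₀  [x≤a] = 19 = 19 kN·m
Load 4 — applied couple M₀=-8 kN·m at a=24/5 m (b=L-a=16/5):
  M_4 = M₀  [x≤a] = (-8) = -8 kN·m
Superposition: M = Σ M_i = -2313/25 kN·m ≈ -92.520000 kN·m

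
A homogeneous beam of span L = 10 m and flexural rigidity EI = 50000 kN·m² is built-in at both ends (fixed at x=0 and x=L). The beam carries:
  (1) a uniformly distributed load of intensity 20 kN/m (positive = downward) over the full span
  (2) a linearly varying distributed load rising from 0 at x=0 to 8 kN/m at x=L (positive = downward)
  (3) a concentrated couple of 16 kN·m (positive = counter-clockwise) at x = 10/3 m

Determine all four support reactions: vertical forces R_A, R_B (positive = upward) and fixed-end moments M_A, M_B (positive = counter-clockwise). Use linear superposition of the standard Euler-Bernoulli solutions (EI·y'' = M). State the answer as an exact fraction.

Load 1 — uniform load w=20 kN/m over full span:
  R_A = wL/2 = 20·10/2 = 100 kN
  M_A = wL²/12 = 20·10²/12 = 500/3 kN·m
  R_B = wL/2 = 20·10/2 = 100 kN
  M_B = -wL²/12 = -20·10²/12 = -500/3 kN·m
Load 2 — triangular load w₀=8 kN/m (0→w₀ over full span):
  R_A = 3w₀L/20 = 3·8·10/20 = 12 kN
  M_A = w₀L²/30 = 8·10²/30 = 80/3 kN·m
  R_B = 7w₀L/20 = 7·8·10/20 = 28 kN
  M_B = -w₀L²/20 = -8·10²/20 = -40 kN·m
Load 3 — applied couple M₀=16 kN·m at a=10/3 m (b=L-a=20/3):
  R_A = 6M₀ab/L³ = 6·16·(10/3)·(20/3)/10³ = 32/15 kN
  M_A = M₀b(2a-b)/L² = 16·(20/3)·(2·(10/3)-(20/3))/10² = 0 kN·m
  R_B = -6M₀ab/L³ = -6·16·(10/3)·(20/3)/10³ = -32/15 kN
  M_B = M₀a(2b-a)/L² = 16·(10/3)·(2·(20/3)-(10/3))/10² = 16/3 kN·m
Superposition: R_A = 1712/15 kN, M_A = 580/3 kN·m, R_B = 1888/15 kN, M_B = -604/3 kN·m

R_A = 1712/15 kN, M_A = 580/3 kN·m, R_B = 1888/15 kN, M_B = -604/3 kN·m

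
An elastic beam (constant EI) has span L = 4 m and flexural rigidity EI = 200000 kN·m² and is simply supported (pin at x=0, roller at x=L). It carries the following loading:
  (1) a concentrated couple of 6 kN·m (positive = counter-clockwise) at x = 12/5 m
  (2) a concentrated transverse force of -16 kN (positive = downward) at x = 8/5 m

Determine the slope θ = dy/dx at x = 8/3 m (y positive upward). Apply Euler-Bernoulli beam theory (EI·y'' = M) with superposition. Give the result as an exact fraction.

Load 1 — applied couple M₀=6 kN·m at a=12/5 m (b=L-a=8/5):
  θ_1 = (M₀x²/(2L)-M₀(x-a)+C₁)/EI  [x>a] with C₁=M₀(3b²-L²)/(6L)=-52/25 = (6·(8/3)²/(2·4)-6·((8/3)-(12/5))+(-52/25))/200000 = 31/3750000 rad
Load 2 — point force P=-16 kN at a=8/5 m (b=L-a=12/5):
  θ_2 = -Pa(2L²-6Lx+3x²+a²)/(6LEI)  [x>a] = -(-16)·(8/5)·(2·4²-6·4·(8/3)+3·(8/3)²+(8/5)²)/(6·4·200000) = -152/3515625 rad
Superposition: θ = Σ θ_i = -1967/56250000 rad ≈ -0.000035 rad

θ(8/3) = -1967/56250000 rad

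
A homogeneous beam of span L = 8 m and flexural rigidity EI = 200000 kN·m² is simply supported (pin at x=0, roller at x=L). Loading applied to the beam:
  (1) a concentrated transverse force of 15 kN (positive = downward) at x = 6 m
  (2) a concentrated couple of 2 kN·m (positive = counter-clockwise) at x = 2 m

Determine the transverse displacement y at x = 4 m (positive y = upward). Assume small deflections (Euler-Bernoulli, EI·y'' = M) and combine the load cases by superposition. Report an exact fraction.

Load 1 — point force P=15 kN at a=6 m (b=L-a=2):
  y_1 = -Pbx(L²-b²-x²)/(6LEI)  [x≤a] = -15·2·4·(8²-2²-4²)/(6·8·200000) = -11/20000 m
Load 2 — applied couple M₀=2 kN·m at a=2 m (b=L-a=6):
  y_2 = (M₀x³/(6L)-M₀(x-a)²/2+C₁x)/EI  [x>a] with C₁=M₀(3b²-L²)/(6L)=11/6 = (2·4³/(6·8)-2·(4-2)²/2+(11/6)·4)/200000 = 3/100000 m
Superposition: y = Σ y_i = -13/25000 m ≈ -0.000520 m

y(4) = -13/25000 m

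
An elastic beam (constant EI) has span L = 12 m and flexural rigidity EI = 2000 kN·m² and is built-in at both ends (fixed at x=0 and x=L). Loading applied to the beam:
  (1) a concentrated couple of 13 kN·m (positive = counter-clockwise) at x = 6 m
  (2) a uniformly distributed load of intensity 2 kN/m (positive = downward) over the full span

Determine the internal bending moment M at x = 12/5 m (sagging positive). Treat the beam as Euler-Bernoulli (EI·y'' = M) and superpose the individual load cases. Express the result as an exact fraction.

M(12/5) = -31/100 kN·m

Load 1 — applied couple M₀=13 kN·m at a=6 m (b=L-a=6):
  M_1 = R_Ax - M_A  [x≤a] with R_A=13/8, M_A=13/4 = (13/8)·(12/5) - (13/4) = 13/20 kN·m
Load 2 — uniform load w=2 kN/m over full span:
  M_2 = wLx/2 - wL²/12 - wx²/2 = 2·12·(12/5)/2 - 2·12²/12 - 2·(12/5)²/2 = -24/25 kN·m
Superposition: M = Σ M_i = -31/100 kN·m ≈ -0.310000 kN·m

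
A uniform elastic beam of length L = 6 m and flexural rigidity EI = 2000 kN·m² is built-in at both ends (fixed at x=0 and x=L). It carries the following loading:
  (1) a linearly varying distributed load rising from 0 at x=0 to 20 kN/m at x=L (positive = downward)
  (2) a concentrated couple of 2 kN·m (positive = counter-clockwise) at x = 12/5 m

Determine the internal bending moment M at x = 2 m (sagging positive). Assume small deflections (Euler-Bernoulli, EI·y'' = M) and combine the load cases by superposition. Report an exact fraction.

M(2) = 1862/225 kN·m

Load 1 — triangular load w₀=20 kN/m (0→w₀ over full span):
  M_1 = 3w₀Lx/20 - w₀L²/30 - w₀x³/(6L) = 3·20·6·2/20 - 20·6²/30 - 20·2³/(6·6) = 68/9 kN·m
Load 2 — applied couple M₀=2 kN·m at a=12/5 m (b=L-a=18/5):
  M_2 = R_Ax - M_A  [x≤a] with R_A=12/25, M_A=6/25 = (12/25)·2 - (6/25) = 18/25 kN·m
Superposition: M = Σ M_i = 1862/225 kN·m ≈ 8.275556 kN·m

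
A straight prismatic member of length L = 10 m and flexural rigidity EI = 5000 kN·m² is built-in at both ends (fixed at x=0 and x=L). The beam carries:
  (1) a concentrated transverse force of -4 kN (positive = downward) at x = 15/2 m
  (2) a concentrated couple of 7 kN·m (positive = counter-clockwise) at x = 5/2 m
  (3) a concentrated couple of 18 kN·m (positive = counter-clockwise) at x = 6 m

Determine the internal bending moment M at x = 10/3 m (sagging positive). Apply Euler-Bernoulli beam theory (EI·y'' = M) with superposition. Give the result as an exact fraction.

M(10/3) = -469/1200 kN·m

Load 1 — point force P=-4 kN at a=15/2 m (b=L-a=5/2):
  M_1 = Pb²(3a+b)x/L³ - Pab²/L²  [x≤a] = (-4)·(5/2)²·(3·(15/2)+(5/2))·(10/3)/10³ - (-4)·(15/2)·(5/2)²/10² = -5/24 kN·m
Load 2 — applied couple M₀=7 kN·m at a=5/2 m (b=L-a=15/2):
  M_2 = R_Ax - M_A - M₀  [x>a] with R_A=63/80, M_A=-21/16 = (63/80)·(10/3) - (-21/16) - 7 = -49/16 kN·m
Load 3 — applied couple M₀=18 kN·m at a=6 m (b=L-a=4):
  M_3 = R_Ax - M_A  [x≤a] with R_A=324/125, M_A=144/25 = (324/125)·(10/3) - (144/25) = 72/25 kN·m
Superposition: M = Σ M_i = -469/1200 kN·m ≈ -0.390833 kN·m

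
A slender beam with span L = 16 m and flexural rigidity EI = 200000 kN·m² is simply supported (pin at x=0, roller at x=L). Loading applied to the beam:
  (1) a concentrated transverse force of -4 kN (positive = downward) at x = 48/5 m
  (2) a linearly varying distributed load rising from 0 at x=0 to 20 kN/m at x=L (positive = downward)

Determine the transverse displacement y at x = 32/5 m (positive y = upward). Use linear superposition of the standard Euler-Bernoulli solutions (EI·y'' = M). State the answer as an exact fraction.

y(32/5) = -1124864/29296875 m

Load 1 — point force P=-4 kN at a=48/5 m (b=L-a=32/5):
  y_1 = -Pbx(L²-b²-x²)/(6LEI)  [x≤a] = -(-4)·(32/5)·(32/5)·(16²-(32/5)²-(32/5)²)/(6·16·200000) = 8704/5859375 m
Load 2 — triangular load w₀=20 kN/m (0→w₀ over full span):
  y_2 = -w₀x(7L⁴-10L²x²+3x⁴)/(360LEI) = -20·(32/5)·(7·16⁴-10·16²·(32/5)²+3·(32/5)⁴)/(360·16·200000) = -1168384/29296875 m
Superposition: y = Σ y_i = -1124864/29296875 m ≈ -0.038395 m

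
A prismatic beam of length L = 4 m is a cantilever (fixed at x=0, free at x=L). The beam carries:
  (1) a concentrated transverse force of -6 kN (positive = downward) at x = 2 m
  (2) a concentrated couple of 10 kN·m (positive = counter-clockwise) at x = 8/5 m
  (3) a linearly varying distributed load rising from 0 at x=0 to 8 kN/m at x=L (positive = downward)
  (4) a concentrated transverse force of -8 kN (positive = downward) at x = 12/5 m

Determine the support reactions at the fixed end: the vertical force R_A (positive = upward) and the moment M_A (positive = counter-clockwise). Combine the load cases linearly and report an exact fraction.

R_A = 2 kN, M_A = 22/15 kN·m

Load 1 — point force P=-6 kN at a=2 m (b=L-a=2):
  R_A = P = (-6) = -6 kN
  M_A = Pa = (-6)·2 = -12 kN·m
Load 2 — applied couple M₀=10 kN·m at a=8/5 m (b=L-a=12/5):
  R_A = 0 kN
  M_A = -M₀ = -10 kN·m
Load 3 — triangular load w₀=8 kN/m (0→w₀ over full span):
  R_A = w₀L/2 = 8·4/2 = 16 kN
  M_A = w₀L²/3 = 8·4²/3 = 128/3 kN·m
Load 4 — point force P=-8 kN at a=12/5 m (b=L-a=8/5):
  R_A = P = (-8) = -8 kN
  M_A = Pa = (-8)·(12/5) = -96/5 kN·m
Superposition: R_A = 2 kN, M_A = 22/15 kN·m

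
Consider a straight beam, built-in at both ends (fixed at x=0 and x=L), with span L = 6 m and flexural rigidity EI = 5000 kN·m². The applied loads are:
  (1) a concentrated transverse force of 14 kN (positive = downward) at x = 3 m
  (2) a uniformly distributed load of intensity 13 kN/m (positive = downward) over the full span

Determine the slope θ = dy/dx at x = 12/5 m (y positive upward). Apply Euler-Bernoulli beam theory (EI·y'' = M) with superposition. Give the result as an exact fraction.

Load 1 — point force P=14 kN at a=3 m (b=L-a=3):
  θ_1 = -Pb²x(2aL-(3a+b)x)/(2L³EI)  [x≤a] = -14·3²·(12/5)·(2·3·6-(3·3+3)·(12/5))/(2·6³·5000) = -63/62500 rad
Load 2 — uniform load w=13 kN/m over full span:
  θ_2 = -wx(L-x)(L-2x)/(12EI) = -13·(12/5)·(6-(12/5))·(6-2·(12/5))/(12·5000) = -351/156250 rad
Superposition: θ = Σ θ_i = -1017/312500 rad ≈ -0.003254 rad

θ(12/5) = -1017/312500 rad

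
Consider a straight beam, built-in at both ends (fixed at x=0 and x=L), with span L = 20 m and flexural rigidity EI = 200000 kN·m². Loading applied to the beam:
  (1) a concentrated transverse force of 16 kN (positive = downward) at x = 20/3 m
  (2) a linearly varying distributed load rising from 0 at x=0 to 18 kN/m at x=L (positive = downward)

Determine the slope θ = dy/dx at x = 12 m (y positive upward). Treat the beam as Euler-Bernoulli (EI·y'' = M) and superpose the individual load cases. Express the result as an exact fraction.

Load 1 — point force P=16 kN at a=20/3 m (b=L-a=40/3):
  θ_1 = Pa²(L-x)(2bL-(3b+a)(L-x))/(2L³EI)  [x>a] = 16·(20/3)²·(20-12)·(2·(40/3)·20-(3·(40/3)+(20/3))·(20-12))/(2·20³·200000) = 8/28125 rad
Load 2 — triangular load w₀=18 kN/m (0→w₀ over full span):
  θ_2 = -w₀(2x(L-x)(L-2x)(x+2L)+x²(L-x)²)/(120LEI) = -18·(2·12·(20-12)·(20-2·12)·(12+2·20)+12²·(20-12)²)/(120·20·200000) = 18/15625 rad
Superposition: θ = Σ θ_i = 202/140625 rad ≈ 0.001436 rad

θ(12) = 202/140625 rad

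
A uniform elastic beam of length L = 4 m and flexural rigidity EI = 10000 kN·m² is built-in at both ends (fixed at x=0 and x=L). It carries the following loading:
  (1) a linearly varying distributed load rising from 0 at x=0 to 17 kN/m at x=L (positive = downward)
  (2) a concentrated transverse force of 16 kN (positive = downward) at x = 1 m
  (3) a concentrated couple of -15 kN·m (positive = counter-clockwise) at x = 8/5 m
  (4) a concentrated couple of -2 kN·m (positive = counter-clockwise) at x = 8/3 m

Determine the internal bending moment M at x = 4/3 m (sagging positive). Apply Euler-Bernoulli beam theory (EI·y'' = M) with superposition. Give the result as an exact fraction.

Load 1 — triangular load w₀=17 kN/m (0→w₀ over full span):
  M_1 = 3w₀Lx/20 - w₀L²/30 - w₀x³/(6L) = 3·17·4·(4/3)/20 - 17·4²/30 - 17·(4/3)³/(6·4) = 1156/405 kN·m
Load 2 — point force P=16 kN at a=1 m (b=L-a=3):
  M_2 = Pa²(a+3b)(L-x)/L³ - Pa²b/L²  [x>a] = 16·1²·(1+3·3)·(4-(4/3))/4³ - 16·1²·3/4² = 11/3 kN·m
Load 3 — applied couple M₀=-15 kN·m at a=8/5 m (b=L-a=12/5):
  M_3 = R_Ax - M_A  [x≤a] with R_A=-27/5, M_A=-9/5 = (-27/5)·(4/3) - (-9/5) = -27/5 kN·m
Load 4 — applied couple M₀=-2 kN·m at a=8/3 m (b=L-a=4/3):
  M_4 = R_Ax - M_A  [x≤a] with R_A=-2/3, M_A=-2/3 = (-2/3)·(4/3) - (-2/3) = -2/9 kN·m
Superposition: M = Σ M_i = 364/405 kN·m ≈ 0.898765 kN·m

M(4/3) = 364/405 kN·m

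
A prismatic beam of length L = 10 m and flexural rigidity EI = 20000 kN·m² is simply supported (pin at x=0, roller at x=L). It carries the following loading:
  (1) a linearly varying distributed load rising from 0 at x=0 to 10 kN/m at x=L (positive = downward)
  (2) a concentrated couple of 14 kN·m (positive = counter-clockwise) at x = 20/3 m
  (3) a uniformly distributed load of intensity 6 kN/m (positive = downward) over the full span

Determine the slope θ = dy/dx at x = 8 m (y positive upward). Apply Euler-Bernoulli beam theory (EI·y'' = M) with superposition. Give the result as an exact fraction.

Load 1 — triangular load w₀=10 kN/m (0→w₀ over full span):
  θ_1 = -w₀(7L⁴-30L²x²+15x⁴)/(360LEI) = -10·(7·10⁴-30·10²·8²+15·8⁴)/(360·10·20000) = 757/90000 rad
Load 2 — applied couple M₀=14 kN·m at a=20/3 m (b=L-a=10/3):
  θ_2 = (M₀x²/(2L)-M₀(x-a)+C₁)/EI  [x>a] with C₁=M₀(3b²-L²)/(6L)=-140/9 = (14·8²/(2·10)-14·(8-(20/3))+(-140/9))/20000 = 119/225000 rad
Load 3 — uniform load w=6 kN/m over full span:
  θ_3 = -w(L³-6Lx²+4x³)/(24EI) = -6·(10³-6·10·8²+4·8³)/(24·20000) = 99/10000 rad
Superposition: θ = Σ θ_i = 471/25000 rad ≈ 0.018840 rad

θ(8) = 471/25000 rad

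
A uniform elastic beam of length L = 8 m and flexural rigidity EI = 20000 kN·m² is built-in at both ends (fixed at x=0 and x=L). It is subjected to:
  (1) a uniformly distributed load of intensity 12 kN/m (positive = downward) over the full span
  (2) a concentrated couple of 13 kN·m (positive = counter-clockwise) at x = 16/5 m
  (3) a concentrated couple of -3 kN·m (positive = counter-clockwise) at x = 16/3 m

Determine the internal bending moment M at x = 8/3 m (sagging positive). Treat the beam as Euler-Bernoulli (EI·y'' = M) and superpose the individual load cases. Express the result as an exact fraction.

M(8/3) = 642/25 kN·m

Load 1 — uniform load w=12 kN/m over full span:
  M_1 = wLx/2 - wL²/12 - wx²/2 = 12·8·(8/3)/2 - 12·8²/12 - 12·(8/3)²/2 = 64/3 kN·m
Load 2 — applied couple M₀=13 kN·m at a=16/5 m (b=L-a=24/5):
  M_2 = R_Ax - M_A  [x≤a] with R_A=117/50, M_A=39/25 = (117/50)·(8/3) - (39/25) = 117/25 kN·m
Load 3 — applied couple M₀=-3 kN·m at a=16/3 m (b=L-a=8/3):
  M_3 = R_Ax - M_A  [x≤a] with R_A=-1/2, M_A=-1 = (-1/2)·(8/3) - (-1) = -1/3 kN·m
Superposition: M = Σ M_i = 642/25 kN·m ≈ 25.680000 kN·m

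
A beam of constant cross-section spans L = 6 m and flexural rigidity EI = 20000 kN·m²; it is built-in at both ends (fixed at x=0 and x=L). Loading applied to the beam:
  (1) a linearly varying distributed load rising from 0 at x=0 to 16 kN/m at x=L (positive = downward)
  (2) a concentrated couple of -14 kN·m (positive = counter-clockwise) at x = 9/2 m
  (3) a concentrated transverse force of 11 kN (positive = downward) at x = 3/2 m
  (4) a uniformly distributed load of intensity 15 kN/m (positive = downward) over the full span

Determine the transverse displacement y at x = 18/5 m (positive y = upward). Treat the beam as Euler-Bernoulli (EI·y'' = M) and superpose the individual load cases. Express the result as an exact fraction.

Load 1 — triangular load w₀=16 kN/m (0→w₀ over full span):
  y_1 = -w₀x²(L-x)²(x+2L)/(120LEI) = -16·(18/5)²·(6-(18/5))²·((18/5)+2·6)/(120·6·20000) = -12636/9765625 m
Load 2 — applied couple M₀=-14 kN·m at a=9/2 m (b=L-a=3/2):
  y_2 = (R_Ax³/6 - M_Ax²/2)/EI  [x≤a] with R_A=-21/8, M_A=-35/8 = ((-21/8)·(18/5)³/6 - (-35/8)·(18/5)²/2)/20000 = 3969/10000000 m
Load 3 — point force P=11 kN at a=3/2 m (b=L-a=9/2):
  y_3 = -Pa²(L-x)²(3bL-(3b+a)(L-x))/(6L³EI)  [x>a] = -11·(3/2)²·(6-(18/5))²·(3·(9/2)·6-(3·(9/2)+(3/2))·(6-(18/5)))/(6·6³·20000) = -99/400000 m
Load 4 — uniform load w=15 kN/m over full span:
  y_4 = -wx²(L-x)²/(24EI) = -15·(18/5)²·(6-(18/5))²/(24·20000) = -729/312500 m
Superposition: y = Σ y_i = -2173329/625000000 m ≈ -0.003477 m

y(18/5) = -2173329/625000000 m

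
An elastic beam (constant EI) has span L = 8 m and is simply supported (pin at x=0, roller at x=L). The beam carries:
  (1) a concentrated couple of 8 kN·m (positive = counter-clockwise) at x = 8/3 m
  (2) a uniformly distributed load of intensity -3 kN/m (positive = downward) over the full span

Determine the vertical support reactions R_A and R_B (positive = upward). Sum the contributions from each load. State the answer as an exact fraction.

R_A = -11 kN, R_B = -13 kN

Load 1 — applied couple M₀=8 kN·m at a=8/3 m (b=L-a=16/3):
  R_A = M₀/L = 8/8 = 1 kN
  R_B = -M₀/L = -8/8 = -1 kN
Load 2 — uniform load w=-3 kN/m over full span:
  R_A = wL/2 = (-3)·8/2 = -12 kN
  R_B = wL/2 = (-3)·8/2 = -12 kN
Superposition: R_A = -11 kN, R_B = -13 kN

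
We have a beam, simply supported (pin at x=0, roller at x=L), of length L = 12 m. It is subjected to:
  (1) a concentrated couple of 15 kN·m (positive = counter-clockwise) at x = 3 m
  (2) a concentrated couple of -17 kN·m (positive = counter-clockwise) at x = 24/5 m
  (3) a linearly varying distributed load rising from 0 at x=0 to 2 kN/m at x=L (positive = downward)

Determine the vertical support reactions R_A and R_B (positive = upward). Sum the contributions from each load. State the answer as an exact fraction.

Load 1 — applied couple M₀=15 kN·m at a=3 m (b=L-a=9):
  R_A = M₀/L = 15/12 = 5/4 kN
  R_B = -M₀/L = -15/12 = -5/4 kN
Load 2 — applied couple M₀=-17 kN·m at a=24/5 m (b=L-a=36/5):
  R_A = M₀/L = (-17)/12 = -17/12 kN
  R_B = -M₀/L = -(-17)/12 = 17/12 kN
Load 3 — triangular load w₀=2 kN/m (0→w₀ over full span):
  R_A = w₀L/6 = 2·12/6 = 4 kN
  R_B = w₀L/3 = 2·12/3 = 8 kN
Superposition: R_A = 23/6 kN, R_B = 49/6 kN

R_A = 23/6 kN, R_B = 49/6 kN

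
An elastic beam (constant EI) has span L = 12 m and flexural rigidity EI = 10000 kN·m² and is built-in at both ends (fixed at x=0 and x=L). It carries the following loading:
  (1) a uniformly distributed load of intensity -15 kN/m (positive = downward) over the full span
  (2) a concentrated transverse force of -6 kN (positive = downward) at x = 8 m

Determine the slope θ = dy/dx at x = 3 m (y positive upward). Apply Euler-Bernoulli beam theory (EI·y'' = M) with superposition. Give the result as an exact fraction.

Load 1 — uniform load w=-15 kN/m over full span:
  θ_1 = -wx(L-x)(L-2x)/(12EI) = -(-15)·3·(12-3)·(12-2·3)/(12·10000) = 81/4000 rad
Load 2 — point force P=-6 kN at a=8 m (b=L-a=4):
  θ_2 = -Pb²x(2aL-(3a+b)x)/(2L³EI)  [x≤a] = -(-6)·4²·3·(2·8·12-(3·8+4)·3)/(2·12³·10000) = 9/10000 rad
Superposition: θ = Σ θ_i = 423/20000 rad ≈ 0.021150 rad

θ(3) = 423/20000 rad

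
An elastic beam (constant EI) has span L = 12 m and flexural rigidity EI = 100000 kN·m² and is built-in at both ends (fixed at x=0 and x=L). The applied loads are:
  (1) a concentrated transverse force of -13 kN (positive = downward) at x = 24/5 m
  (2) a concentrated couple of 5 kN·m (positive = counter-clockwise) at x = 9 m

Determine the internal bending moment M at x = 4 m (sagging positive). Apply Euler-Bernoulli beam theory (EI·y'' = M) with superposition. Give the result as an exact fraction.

M(4) = -21839/2000 kN·m

Load 1 — point force P=-13 kN at a=24/5 m (b=L-a=36/5):
  M_1 = Pb²(3a+b)x/L³ - Pab²/L²  [x≤a] = (-13)·(36/5)²·(3·(24/5)+(36/5))·4/12³ - (-13)·(24/5)·(36/5)²/12² = -1404/125 kN·m
Load 2 — applied couple M₀=5 kN·m at a=9 m (b=L-a=3):
  M_2 = R_Ax - M_A  [x≤a] with R_A=15/32, M_A=25/16 = (15/32)·4 - (25/16) = 5/16 kN·m
Superposition: M = Σ M_i = -21839/2000 kN·m ≈ -10.919500 kN·m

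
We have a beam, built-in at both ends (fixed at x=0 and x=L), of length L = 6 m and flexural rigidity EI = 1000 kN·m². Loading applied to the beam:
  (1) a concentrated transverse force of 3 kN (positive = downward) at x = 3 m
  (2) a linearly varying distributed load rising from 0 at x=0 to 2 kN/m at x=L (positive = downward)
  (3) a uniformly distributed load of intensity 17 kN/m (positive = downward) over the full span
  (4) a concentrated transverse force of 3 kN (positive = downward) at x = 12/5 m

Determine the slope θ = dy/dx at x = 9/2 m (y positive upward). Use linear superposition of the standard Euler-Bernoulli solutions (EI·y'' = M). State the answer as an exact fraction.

Load 1 — point force P=3 kN at a=3 m (b=L-a=3):
  θ_1 = Pa²(L-x)(2bL-(3b+a)(L-x))/(2L³EI)  [x>a] = 3·3²·(6-(9/2))·(2·3·6-(3·3+3)·(6-(9/2)))/(2·6³·1000) = 27/16000 rad
Load 2 — triangular load w₀=2 kN/m (0→w₀ over full span):
  θ_2 = -w₀(2x(L-x)(L-2x)(x+2L)+x²(L-x)²)/(120LEI) = -2·(2·(9/2)·(6-(9/2))·(6-2·(9/2))·((9/2)+2·6)+(9/2)²·(6-(9/2))²)/(120·6·1000) = 1107/640000 rad
Load 3 — uniform load w=17 kN/m over full span:
  θ_3 = -wx(L-x)(L-2x)/(12EI) = -17·(9/2)·(6-(9/2))·(6-2·(9/2))/(12·1000) = 459/16000 rad
Load 4 — point force P=3 kN at a=12/5 m (b=L-a=18/5):
  θ_4 = Pa²(L-x)(2bL-(3b+a)(L-x))/(2L³EI)  [x>a] = 3·(12/5)²·(6-(9/2))·(2·(18/5)·6-(3·(18/5)+(12/5))·(6-(9/2)))/(2·6³·1000) = 351/250000 rad
Superposition: θ = Σ θ_i = 536139/16000000 rad ≈ 0.033509 rad

θ(9/2) = 536139/16000000 rad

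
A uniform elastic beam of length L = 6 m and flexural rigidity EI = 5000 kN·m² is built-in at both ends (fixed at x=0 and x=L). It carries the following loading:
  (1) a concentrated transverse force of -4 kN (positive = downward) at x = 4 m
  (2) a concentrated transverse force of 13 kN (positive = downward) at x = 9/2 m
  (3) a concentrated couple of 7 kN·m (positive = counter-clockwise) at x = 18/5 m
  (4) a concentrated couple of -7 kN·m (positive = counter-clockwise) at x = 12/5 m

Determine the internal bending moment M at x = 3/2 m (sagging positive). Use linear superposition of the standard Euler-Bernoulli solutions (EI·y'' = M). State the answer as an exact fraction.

M(3/2) = -5147/2880 kN·m

Load 1 — point force P=-4 kN at a=4 m (b=L-a=2):
  M_1 = Pb²(3a+b)x/L³ - Pab²/L²  [x≤a] = (-4)·2²·(3·4+2)·(3/2)/6³ - (-4)·4·2²/6² = 2/9 kN·m
Load 2 — point force P=13 kN at a=9/2 m (b=L-a=3/2):
  M_2 = Pb²(3a+b)x/L³ - Pab²/L²  [x≤a] = 13·(3/2)²·(3·(9/2)+(3/2))·(3/2)/6³ - 13·(9/2)·(3/2)²/6² = -39/64 kN·m
Load 3 — applied couple M₀=7 kN·m at a=18/5 m (b=L-a=12/5):
  M_3 = R_Ax - M_A  [x≤a] with R_A=42/25, M_A=56/25 = (42/25)·(3/2) - (56/25) = 7/25 kN·m
Load 4 — applied couple M₀=-7 kN·m at a=12/5 m (b=L-a=18/5):
  M_4 = R_Ax - M_A  [x≤a] with R_A=-42/25, M_A=-21/25 = (-42/25)·(3/2) - (-21/25) = -42/25 kN·m
Superposition: M = Σ M_i = -5147/2880 kN·m ≈ -1.787153 kN·m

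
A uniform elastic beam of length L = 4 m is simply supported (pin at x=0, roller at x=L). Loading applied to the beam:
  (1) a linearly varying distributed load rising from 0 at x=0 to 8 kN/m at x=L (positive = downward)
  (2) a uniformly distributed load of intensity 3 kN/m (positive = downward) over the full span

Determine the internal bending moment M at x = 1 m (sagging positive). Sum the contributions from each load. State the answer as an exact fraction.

Load 1 — triangular load w₀=8 kN/m (0→w₀ over full span):
  M_1 = w₀Lx/6 - w₀x³/(6L) = 8·4·1/6 - 8·1³/(6·4) = 5 kN·m
Load 2 — uniform load w=3 kN/m over full span:
  M_2 = wx(L-x)/2 = 3·1·(4-1)/2 = 9/2 kN·m
Superposition: M = Σ M_i = 19/2 kN·m ≈ 9.500000 kN·m

M(1) = 19/2 kN·m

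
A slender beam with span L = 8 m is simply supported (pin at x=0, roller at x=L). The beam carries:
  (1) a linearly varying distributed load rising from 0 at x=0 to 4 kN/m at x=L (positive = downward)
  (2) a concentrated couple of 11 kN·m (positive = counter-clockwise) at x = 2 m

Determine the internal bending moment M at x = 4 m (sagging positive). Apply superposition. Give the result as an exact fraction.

Load 1 — triangular load w₀=4 kN/m (0→w₀ over full span):
  M_1 = w₀Lx/6 - w₀x³/(6L) = 4·8·4/6 - 4·4³/(6·8) = 16 kN·m
Load 2 — applied couple M₀=11 kN·m at a=2 m (b=L-a=6):
  M_2 = M₀x/L - M₀  [x>a] = 11·4/8 - 11 = -11/2 kN·m
Superposition: M = Σ M_i = 21/2 kN·m ≈ 10.500000 kN·m

M(4) = 21/2 kN·m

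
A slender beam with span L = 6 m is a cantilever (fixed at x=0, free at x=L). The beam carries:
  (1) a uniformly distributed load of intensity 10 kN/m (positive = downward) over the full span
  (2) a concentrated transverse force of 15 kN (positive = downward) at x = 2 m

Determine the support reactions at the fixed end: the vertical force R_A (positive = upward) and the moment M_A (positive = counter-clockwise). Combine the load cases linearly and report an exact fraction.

Load 1 — uniform load w=10 kN/m over full span:
  R_A = wL = 10·6 = 60 kN
  M_A = wL²/2 = 10·6²/2 = 180 kN·m
Load 2 — point force P=15 kN at a=2 m (b=L-a=4):
  R_A = P = 15 kN
  M_A = Pa = 15·2 = 30 kN·m
Superposition: R_A = 75 kN, M_A = 210 kN·m

R_A = 75 kN, M_A = 210 kN·m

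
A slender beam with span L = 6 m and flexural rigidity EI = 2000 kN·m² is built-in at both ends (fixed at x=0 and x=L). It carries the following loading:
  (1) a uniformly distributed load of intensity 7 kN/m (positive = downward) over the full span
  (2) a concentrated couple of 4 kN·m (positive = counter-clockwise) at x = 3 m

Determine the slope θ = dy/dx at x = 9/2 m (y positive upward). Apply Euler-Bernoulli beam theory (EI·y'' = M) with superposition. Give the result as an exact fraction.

θ(9/2) = 183/32000 rad

Load 1 — uniform load w=7 kN/m over full span:
  θ_1 = -wx(L-x)(L-2x)/(12EI) = -7·(9/2)·(6-(9/2))·(6-2·(9/2))/(12·2000) = 189/32000 rad
Load 2 — applied couple M₀=4 kN·m at a=3 m (b=L-a=3):
  θ_2 = (R_Ax²/2 - M_Ax - M₀(x-a))/EI  [x>a] with R_A=1, M_A=1 = (1·(9/2)²/2 - 1·(9/2) - 4·((9/2)-3))/2000 = -3/16000 rad
Superposition: θ = Σ θ_i = 183/32000 rad ≈ 0.005719 rad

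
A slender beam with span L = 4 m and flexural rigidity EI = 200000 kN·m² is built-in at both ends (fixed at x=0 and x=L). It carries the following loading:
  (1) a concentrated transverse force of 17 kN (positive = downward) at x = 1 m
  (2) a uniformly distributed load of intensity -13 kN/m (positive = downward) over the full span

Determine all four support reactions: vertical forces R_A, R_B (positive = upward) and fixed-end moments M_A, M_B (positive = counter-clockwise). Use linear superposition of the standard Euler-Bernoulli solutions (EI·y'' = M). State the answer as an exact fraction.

R_A = -373/32 kN, M_A = -373/48 kN·m, R_B = -747/32 kN, M_B = 679/48 kN·m

Load 1 — point force P=17 kN at a=1 m (b=L-a=3):
  R_A = Pb²(3a+b)/L³ = 17·3²·(3·1+3)/4³ = 459/32 kN
  M_A = Pab²/L² = 17·1·3²/4² = 153/16 kN·m
  R_B = Pa²(a+3b)/L³ = 17·1²·(1+3·3)/4³ = 85/32 kN
  M_B = -Pa²b/L² = -17·1²·3/4² = -51/16 kN·m
Load 2 — uniform load w=-13 kN/m over full span:
  R_A = wL/2 = (-13)·4/2 = -26 kN
  M_A = wL²/12 = (-13)·4²/12 = -52/3 kN·m
  R_B = wL/2 = (-13)·4/2 = -26 kN
  M_B = -wL²/12 = -(-13)·4²/12 = 52/3 kN·m
Superposition: R_A = -373/32 kN, M_A = -373/48 kN·m, R_B = -747/32 kN, M_B = 679/48 kN·m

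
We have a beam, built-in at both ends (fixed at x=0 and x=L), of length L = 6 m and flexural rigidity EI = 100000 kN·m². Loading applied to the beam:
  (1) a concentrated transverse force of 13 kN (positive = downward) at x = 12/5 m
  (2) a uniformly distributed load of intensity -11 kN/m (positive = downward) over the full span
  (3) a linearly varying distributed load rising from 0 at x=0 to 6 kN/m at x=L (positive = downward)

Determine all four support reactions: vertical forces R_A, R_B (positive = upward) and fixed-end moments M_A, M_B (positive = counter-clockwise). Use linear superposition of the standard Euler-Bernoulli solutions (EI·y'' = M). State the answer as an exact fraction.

R_A = -2397/125 kN, M_A = -1821/125 kN·m, R_B = -1978/125 kN, M_B = 1839/125 kN·m

Load 1 — point force P=13 kN at a=12/5 m (b=L-a=18/5):
  R_A = Pb²(3a+b)/L³ = 13·(18/5)²·(3·(12/5)+(18/5))/6³ = 1053/125 kN
  M_A = Pab²/L² = 13·(12/5)·(18/5)²/6² = 1404/125 kN·m
  R_B = Pa²(a+3b)/L³ = 13·(12/5)²·((12/5)+3·(18/5))/6³ = 572/125 kN
  M_B = -Pa²b/L² = -13·(12/5)²·(18/5)/6² = -936/125 kN·m
Load 2 — uniform load w=-11 kN/m over full span:
  R_A = wL/2 = (-11)·6/2 = -33 kN
  M_A = wL²/12 = (-11)·6²/12 = -33 kN·m
  R_B = wL/2 = (-11)·6/2 = -33 kN
  M_B = -wL²/12 = -(-11)·6²/12 = 33 kN·m
Load 3 — triangular load w₀=6 kN/m (0→w₀ over full span):
  R_A = 3w₀L/20 = 3·6·6/20 = 27/5 kN
  M_A = w₀L²/30 = 6·6²/30 = 36/5 kN·m
  R_B = 7w₀L/20 = 7·6·6/20 = 63/5 kN
  M_B = -w₀L²/20 = -6·6²/20 = -54/5 kN·m
Superposition: R_A = -2397/125 kN, M_A = -1821/125 kN·m, R_B = -1978/125 kN, M_B = 1839/125 kN·m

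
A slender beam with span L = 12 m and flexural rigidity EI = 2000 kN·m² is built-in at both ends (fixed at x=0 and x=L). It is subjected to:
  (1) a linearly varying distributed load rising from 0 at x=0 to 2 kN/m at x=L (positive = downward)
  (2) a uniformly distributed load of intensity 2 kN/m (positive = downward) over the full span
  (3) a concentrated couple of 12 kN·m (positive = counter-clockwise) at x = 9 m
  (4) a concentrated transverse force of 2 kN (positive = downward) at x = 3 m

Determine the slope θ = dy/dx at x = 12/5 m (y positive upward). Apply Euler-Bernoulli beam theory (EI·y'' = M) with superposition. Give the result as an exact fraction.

θ(12/5) = -30969/1250000 rad

Load 1 — triangular load w₀=2 kN/m (0→w₀ over full span):
  θ_1 = -w₀(2x(L-x)(L-2x)(x+2L)+x²(L-x)²)/(120LEI) = -2·(2·(12/5)·(12-(12/5))·(12-2·(12/5))·((12/5)+2·12)+(12/5)²·(12-(12/5))²)/(120·12·2000) = -504/78125 rad
Load 2 — uniform load w=2 kN/m over full span:
  θ_2 = -wx(L-x)(L-2x)/(12EI) = -2·(12/5)·(12-(12/5))·(12-2·(12/5))/(12·2000) = -216/15625 rad
Load 3 — applied couple M₀=12 kN·m at a=9 m (b=L-a=3):
  θ_3 = (R_Ax²/2 - M_Ax)/EI  [x≤a] with R_A=9/8, M_A=15/4 = ((9/8)·(12/5)²/2 - (15/4)·(12/5))/2000 = -9/3125 rad
Load 4 — point force P=2 kN at a=3 m (b=L-a=9):
  θ_4 = -Pb²x(2aL-(3a+b)x)/(2L³EI)  [x≤a] = -2·9²·(12/5)·(2·3·12-(3·3+9)·(12/5))/(2·12³·2000) = -81/50000 rad
Superposition: θ = Σ θ_i = -30969/1250000 rad ≈ -0.024775 rad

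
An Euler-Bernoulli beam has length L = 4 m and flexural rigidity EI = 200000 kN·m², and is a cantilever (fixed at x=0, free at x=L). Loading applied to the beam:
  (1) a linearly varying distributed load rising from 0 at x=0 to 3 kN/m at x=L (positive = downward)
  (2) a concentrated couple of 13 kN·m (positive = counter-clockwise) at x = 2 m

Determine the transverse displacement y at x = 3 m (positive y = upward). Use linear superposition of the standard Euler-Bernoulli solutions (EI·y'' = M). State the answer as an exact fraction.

Load 1 — triangular load w₀=3 kN/m (0→w₀ over full span):
  y_1 = (w₀Lx³/12-w₀L²x²/6-w₀x⁵/(120L))/EI = (3·4·3³/12-3·4²·3²/6-3·3⁵/(120·4))/200000 = -7443/32000000 m
Load 2 — applied couple M₀=13 kN·m at a=2 m (b=L-a=2):
  y_2 = M₀a(2x-a)/(2EI)  [x>a] = 13·2·(2·3-2)/(2·200000) = 13/50000 m
Superposition: y = Σ y_i = 877/32000000 m ≈ 0.000027 m

y(3) = 877/32000000 m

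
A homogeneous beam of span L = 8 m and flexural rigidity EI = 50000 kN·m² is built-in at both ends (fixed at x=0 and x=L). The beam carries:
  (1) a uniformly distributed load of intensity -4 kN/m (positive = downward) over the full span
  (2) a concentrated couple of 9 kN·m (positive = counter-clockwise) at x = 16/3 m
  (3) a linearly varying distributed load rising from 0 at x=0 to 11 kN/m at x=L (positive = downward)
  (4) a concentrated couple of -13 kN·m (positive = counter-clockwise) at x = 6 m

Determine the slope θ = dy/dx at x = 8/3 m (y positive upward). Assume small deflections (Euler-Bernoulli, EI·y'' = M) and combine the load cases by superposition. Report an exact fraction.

θ(8/3) = -5143/60750000 rad

Load 1 — uniform load w=-4 kN/m over full span:
  θ_1 = -wx(L-x)(L-2x)/(12EI) = -(-4)·(8/3)·(8-(8/3))·(8-2·(8/3))/(12·50000) = 64/253125 rad
Load 2 — applied couple M₀=9 kN·m at a=16/3 m (b=L-a=8/3):
  θ_2 = (R_Ax²/2 - M_Ax)/EI  [x≤a] with R_A=3/2, M_A=3 = ((3/2)·(8/3)²/2 - 3·(8/3))/50000 = -1/18750 rad
Load 3 — triangular load w₀=11 kN/m (0→w₀ over full span):
  θ_3 = -w₀(2x(L-x)(L-2x)(x+2L)+x²(L-x)²)/(120LEI) = -11·(2·(8/3)·(8-(8/3))·(8-2·(8/3))·((8/3)+2·8)+(8/3)²·(8-(8/3))²)/(120·8·50000) = -1408/3796875 rad
Load 4 — applied couple M₀=-13 kN·m at a=6 m (b=L-a=2):
  θ_4 = (R_Ax²/2 - M_Ax)/EI  [x≤a] with R_A=-117/64, M_A=-65/16 = ((-117/64)·(8/3)²/2 - (-65/16)·(8/3))/50000 = 13/150000 rad
Superposition: θ = Σ θ_i = -5143/60750000 rad ≈ -0.000085 rad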